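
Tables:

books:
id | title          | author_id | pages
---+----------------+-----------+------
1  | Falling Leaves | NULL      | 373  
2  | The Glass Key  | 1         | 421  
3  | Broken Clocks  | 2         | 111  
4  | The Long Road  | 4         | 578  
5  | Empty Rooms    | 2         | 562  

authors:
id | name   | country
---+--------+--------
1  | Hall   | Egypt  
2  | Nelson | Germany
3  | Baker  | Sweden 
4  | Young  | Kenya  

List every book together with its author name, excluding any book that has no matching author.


INNER JOIN keeps only books rows whose author_id matches an id in authors. Walk through each book:
  - book 1 (Falling Leaves): author_id=NULL, no match -> dropped
  - book 2 (The Glass Key): author_id=1 -> matches Hall
  - book 3 (Broken Clocks): author_id=2 -> matches Nelson
  - book 4 (The Long Road): author_id=4 -> matches Young
  - book 5 (Empty Rooms): author_id=2 -> matches Nelson
So 1 of 5 rows is dropped.

SQL:
SELECT a.title, b.name AS author
FROM books a
INNER JOIN authors b ON a.author_id = b.id

Result:
title         | author
--------------+-------
The Glass Key | Hall  
Broken Clocks | Nelson
The Long Road | Young 
Empty Rooms   | Nelson


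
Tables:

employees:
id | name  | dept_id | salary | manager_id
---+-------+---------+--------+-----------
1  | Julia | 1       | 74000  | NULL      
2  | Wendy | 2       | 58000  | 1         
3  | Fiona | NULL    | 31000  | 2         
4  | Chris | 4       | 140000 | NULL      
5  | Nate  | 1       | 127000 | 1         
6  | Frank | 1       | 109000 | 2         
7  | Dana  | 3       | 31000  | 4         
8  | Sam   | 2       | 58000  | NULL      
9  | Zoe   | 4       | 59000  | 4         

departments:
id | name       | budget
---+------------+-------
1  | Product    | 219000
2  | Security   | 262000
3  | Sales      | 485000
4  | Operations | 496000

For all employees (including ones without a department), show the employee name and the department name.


LEFT JOIN keeps every row from employees (the left table); where dept_id has no match in departments, the department columns become NULL. Walk through each employee:
  - employee 1 (Julia): dept_id=1 -> matches Product
  - employee 2 (Wendy): dept_id=2 -> matches Security
  - employee 3 (Fiona): dept_id=NULL, no match -> kept with NULL
  - employee 4 (Chris): dept_id=4 -> matches Operations
  - employee 5 (Nate): dept_id=1 -> matches Product
  - employee 6 (Frank): dept_id=1 -> matches Product
  - employee 7 (Dana): dept_id=3 -> matches Sales
  - employee 8 (Sam): dept_id=2 -> matches Security
  - employee 9 (Zoe): dept_id=4 -> matches Operations
All 9 rows appear; 1 has NULL department.

SQL:
SELECT a.name, b.name AS department
FROM employees a
LEFT JOIN departments b ON a.dept_id = b.id

Result:
name  | department
------+-----------
Julia | Product   
Wendy | Security  
Fiona | NULL      
Chris | Operations
Nate  | Product   
Frank | Product   
Dana  | Sales     
Sam   | Security  
Zoe   | Operations


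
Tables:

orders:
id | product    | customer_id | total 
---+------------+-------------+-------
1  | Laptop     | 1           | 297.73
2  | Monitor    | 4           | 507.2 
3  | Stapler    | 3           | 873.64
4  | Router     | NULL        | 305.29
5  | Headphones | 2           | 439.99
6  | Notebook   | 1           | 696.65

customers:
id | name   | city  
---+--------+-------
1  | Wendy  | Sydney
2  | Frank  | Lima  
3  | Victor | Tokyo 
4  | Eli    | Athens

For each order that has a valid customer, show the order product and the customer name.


INNER JOIN keeps only orders rows whose customer_id matches an id in customers. Walk through each order:
  - order 1 (Laptop): customer_id=1 -> matches Wendy
  - order 2 (Monitor): customer_id=4 -> matches Eli
  - order 3 (Stapler): customer_id=3 -> matches Victor
  - order 4 (Router): customer_id=NULL, no match -> dropped
  - order 5 (Headphones): customer_id=2 -> matches Frank
  - order 6 (Notebook): customer_id=1 -> matches Wendy
So 1 of 6 rows is dropped.

SQL:
SELECT a.product, b.name AS customer
FROM orders a
INNER JOIN customers b ON a.customer_id = b.id

Result:
product    | customer
-----------+---------
Laptop     | Wendy   
Monitor    | Eli     
Stapler    | Victor  
Headphones | Frank   
Notebook   | Wendy   


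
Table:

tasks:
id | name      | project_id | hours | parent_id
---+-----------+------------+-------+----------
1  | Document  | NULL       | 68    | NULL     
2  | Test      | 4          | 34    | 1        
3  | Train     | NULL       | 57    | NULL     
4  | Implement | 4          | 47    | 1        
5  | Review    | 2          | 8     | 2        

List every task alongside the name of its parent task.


This is a self-join: tasks is joined to a second copy of itself, matching each row's parent_id to another row's id. Use LEFT JOIN so rows with parent_id=NULL are kept.
  - task 1 (Document): parent_id=NULL -> NULL
  - task 2 (Test): parent_id=1 -> Document
  - task 3 (Train): parent_id=NULL -> NULL
  - task 4 (Implement): parent_id=1 -> Document
  - task 5 (Review): parent_id=2 -> Test

SQL:
SELECT a.name AS item, b.name AS parent
FROM tasks a
LEFT JOIN tasks b ON a.parent_id = b.id

Result:
item      | parent  
----------+---------
Document  | NULL    
Test      | Document
Train     | NULL    
Implement | Document
Review    | Test    


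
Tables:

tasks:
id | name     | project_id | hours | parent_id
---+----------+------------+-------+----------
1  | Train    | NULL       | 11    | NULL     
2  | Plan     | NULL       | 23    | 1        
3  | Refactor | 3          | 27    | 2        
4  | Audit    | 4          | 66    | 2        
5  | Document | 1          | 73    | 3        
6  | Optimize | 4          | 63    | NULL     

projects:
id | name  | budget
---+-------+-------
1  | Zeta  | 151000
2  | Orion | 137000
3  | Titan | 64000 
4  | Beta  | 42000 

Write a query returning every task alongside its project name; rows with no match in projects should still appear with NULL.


LEFT JOIN keeps every row from tasks (the left table); where project_id has no match in projects, the project columns become NULL. Walk through each task:
  - task 1 (Train): project_id=NULL, no match -> kept with NULL
  - task 2 (Plan): project_id=NULL, no match -> kept with NULL
  - task 3 (Refactor): project_id=3 -> matches Titan
  - task 4 (Audit): project_id=4 -> matches Beta
  - task 5 (Document): project_id=1 -> matches Zeta
  - task 6 (Optimize): project_id=4 -> matches Beta
All 6 rows appear; 2 have NULL project.

SQL:
SELECT a.name, b.name AS project
FROM tasks a
LEFT JOIN projects b ON a.project_id = b.id

Result:
name     | project
---------+--------
Train    | NULL   
Plan     | NULL   
Refactor | Titan  
Audit    | Beta   
Document | Zeta   
Optimize | Beta   


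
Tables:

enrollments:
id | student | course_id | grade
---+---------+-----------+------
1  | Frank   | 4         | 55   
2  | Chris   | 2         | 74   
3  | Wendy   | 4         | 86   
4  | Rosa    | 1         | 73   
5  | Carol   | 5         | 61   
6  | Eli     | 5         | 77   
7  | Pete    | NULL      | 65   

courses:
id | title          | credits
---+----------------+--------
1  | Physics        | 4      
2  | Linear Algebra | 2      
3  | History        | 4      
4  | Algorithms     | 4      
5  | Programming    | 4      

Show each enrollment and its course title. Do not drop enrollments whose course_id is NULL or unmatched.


LEFT JOIN keeps every row from enrollments (the left table); where course_id has no match in courses, the course columns become NULL. Walk through each enrollment:
  - enrollment 1 (Frank): course_id=4 -> matches Algorithms
  - enrollment 2 (Chris): course_id=2 -> matches Linear Algebra
  - enrollment 3 (Wendy): course_id=4 -> matches Algorithms
  - enrollment 4 (Rosa): course_id=1 -> matches Physics
  - enrollment 5 (Carol): course_id=5 -> matches Programming
  - enrollment 6 (Eli): course_id=5 -> matches Programming
  - enrollment 7 (Pete): course_id=NULL, no match -> kept with NULL
All 7 rows appear; 1 has NULL course.

SQL:
SELECT a.student, b.title AS course
FROM enrollments a
LEFT JOIN courses b ON a.course_id = b.id

Result:
student | course        
--------+---------------
Frank   | Algorithms    
Chris   | Linear Algebra
Wendy   | Algorithms    
Rosa    | Physics       
Carol   | Programming   
Eli     | Programming   
Pete    | NULL          


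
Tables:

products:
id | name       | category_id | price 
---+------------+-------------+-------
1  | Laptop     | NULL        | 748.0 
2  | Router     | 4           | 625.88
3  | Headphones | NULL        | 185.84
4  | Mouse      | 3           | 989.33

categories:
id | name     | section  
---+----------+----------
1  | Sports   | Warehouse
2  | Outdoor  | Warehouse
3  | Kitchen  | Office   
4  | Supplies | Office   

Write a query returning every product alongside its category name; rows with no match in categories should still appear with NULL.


LEFT JOIN keeps every row from products (the left table); where category_id has no match in categories, the category columns become NULL. Walk through each product:
  - product 1 (Laptop): category_id=NULL, no match -> kept with NULL
  - product 2 (Router): category_id=4 -> matches Supplies
  - product 3 (Headphones): category_id=NULL, no match -> kept with NULL
  - product 4 (Mouse): category_id=3 -> matches Kitchen
All 4 rows appear; 2 have NULL category.

SQL:
SELECT a.name, b.name AS category
FROM products a
LEFT JOIN categories b ON a.category_id = b.id

Result:
name       | category
-----------+---------
Laptop     | NULL    
Router     | Supplies
Headphones | NULL    
Mouse      | Kitchen 


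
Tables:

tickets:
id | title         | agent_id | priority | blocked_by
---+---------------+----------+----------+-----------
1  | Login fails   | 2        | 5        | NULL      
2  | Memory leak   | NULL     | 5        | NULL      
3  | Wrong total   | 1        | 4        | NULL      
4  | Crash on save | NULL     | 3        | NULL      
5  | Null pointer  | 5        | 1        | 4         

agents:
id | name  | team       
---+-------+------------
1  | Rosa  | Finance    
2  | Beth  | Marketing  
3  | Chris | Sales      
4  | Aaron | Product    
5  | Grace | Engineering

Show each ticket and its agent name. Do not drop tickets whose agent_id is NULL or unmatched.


LEFT JOIN keeps every row from tickets (the left table); where agent_id has no match in agents, the agent columns become NULL. Walk through each ticket:
  - ticket 1 (Login fails): agent_id=2 -> matches Beth
  - ticket 2 (Memory leak): agent_id=NULL, no match -> kept with NULL
  - ticket 3 (Wrong total): agent_id=1 -> matches Rosa
  - ticket 4 (Crash on save): agent_id=NULL, no match -> kept with NULL
  - ticket 5 (Null pointer): agent_id=5 -> matches Grace
All 5 rows appear; 2 have NULL agent.

SQL:
SELECT a.title, b.name AS agent
FROM tickets a
LEFT JOIN agents b ON a.agent_id = b.id

Result:
title         | agent
--------------+------
Login fails   | Beth 
Memory leak   | NULL 
Wrong total   | Rosa 
Crash on save | NULL 
Null pointer  | Grace


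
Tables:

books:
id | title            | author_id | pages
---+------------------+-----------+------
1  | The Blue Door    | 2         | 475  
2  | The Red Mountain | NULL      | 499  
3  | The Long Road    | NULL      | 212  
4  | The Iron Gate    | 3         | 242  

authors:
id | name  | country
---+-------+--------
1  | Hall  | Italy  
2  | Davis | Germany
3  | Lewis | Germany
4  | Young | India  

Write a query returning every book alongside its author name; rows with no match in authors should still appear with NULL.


LEFT JOIN keeps every row from books (the left table); where author_id has no match in authors, the author columns become NULL. Walk through each book:
  - book 1 (The Blue Door): author_id=2 -> matches Davis
  - book 2 (The Red Mountain): author_id=NULL, no match -> kept with NULL
  - book 3 (The Long Road): author_id=NULL, no match -> kept with NULL
  - book 4 (The Iron Gate): author_id=3 -> matches Lewis
All 4 rows appear; 2 have NULL author.

SQL:
SELECT a.title, b.name AS author
FROM books a
LEFT JOIN authors b ON a.author_id = b.id

Result:
title            | author
-----------------+-------
The Blue Door    | Davis 
The Red Mountain | NULL  
The Long Road    | NULL  
The Iron Gate    | Lewis 


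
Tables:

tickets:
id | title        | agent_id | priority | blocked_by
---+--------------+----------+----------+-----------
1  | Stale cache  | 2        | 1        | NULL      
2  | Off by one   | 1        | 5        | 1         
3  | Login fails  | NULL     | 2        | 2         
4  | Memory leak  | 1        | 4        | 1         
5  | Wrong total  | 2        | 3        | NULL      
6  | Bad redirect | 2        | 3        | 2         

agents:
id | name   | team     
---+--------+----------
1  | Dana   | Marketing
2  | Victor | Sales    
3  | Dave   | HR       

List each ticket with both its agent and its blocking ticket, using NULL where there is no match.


Two LEFT JOINs from the same base table tickets: one to agents via agent_id, one to tickets itself via blocked_by. Both are LEFT so every ticket is preserved.
Match against agents:
  - ticket 1 (Stale cache): agent_id=2 -> matches Victor
  - ticket 2 (Off by one): agent_id=1 -> matches Dana
  - ticket 3 (Login fails): agent_id=NULL, no match -> kept with NULL
  - ticket 4 (Memory leak): agent_id=1 -> matches Dana
  - ticket 5 (Wrong total): agent_id=2 -> matches Victor
  - ticket 6 (Bad redirect): agent_id=2 -> matches Victor
Match against tickets (self):
  - ticket 1 (Stale cache): blocked_by=NULL -> NULL
  - ticket 2 (Off by one): blocked_by=1 -> Stale cache
  - ticket 3 (Login fails): blocked_by=2 -> Off by one
  - ticket 4 (Memory leak): blocked_by=1 -> Stale cache
  - ticket 5 (Wrong total): blocked_by=NULL -> NULL
  - ticket 6 (Bad redirect): blocked_by=2 -> Off by one

SQL:
SELECT a.title, b.name AS agent, c.title AS blocked_by
FROM tickets a
LEFT JOIN agents b ON a.agent_id = b.id
LEFT JOIN tickets c ON a.blocked_by = c.id

Result:
title        | agent  | blocked_by 
-------------+--------+------------
Stale cache  | Victor | NULL       
Off by one   | Dana   | Stale cache
Login fails  | NULL   | Off by one 
Memory leak  | Dana   | Stale cache
Wrong total  | Victor | NULL       
Bad redirect | Victor | Off by one 


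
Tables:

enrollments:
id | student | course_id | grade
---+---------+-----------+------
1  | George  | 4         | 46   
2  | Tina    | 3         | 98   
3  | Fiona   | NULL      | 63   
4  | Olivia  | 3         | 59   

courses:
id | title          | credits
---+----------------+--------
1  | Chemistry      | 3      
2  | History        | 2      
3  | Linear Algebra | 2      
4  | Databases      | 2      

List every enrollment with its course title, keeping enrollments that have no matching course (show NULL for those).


LEFT JOIN keeps every row from enrollments (the left table); where course_id has no match in courses, the course columns become NULL. Walk through each enrollment:
  - enrollment 1 (George): course_id=4 -> matches Databases
  - enrollment 2 (Tina): course_id=3 -> matches Linear Algebra
  - enrollment 3 (Fiona): course_id=NULL, no match -> kept with NULL
  - enrollment 4 (Olivia): course_id=3 -> matches Linear Algebra
All 4 rows appear; 1 has NULL course.

SQL:
SELECT a.student, b.title AS course
FROM enrollments a
LEFT JOIN courses b ON a.course_id = b.id

Result:
student | course        
--------+---------------
George  | Databases     
Tina    | Linear Algebra
Fiona   | NULL          
Olivia  | Linear Algebra


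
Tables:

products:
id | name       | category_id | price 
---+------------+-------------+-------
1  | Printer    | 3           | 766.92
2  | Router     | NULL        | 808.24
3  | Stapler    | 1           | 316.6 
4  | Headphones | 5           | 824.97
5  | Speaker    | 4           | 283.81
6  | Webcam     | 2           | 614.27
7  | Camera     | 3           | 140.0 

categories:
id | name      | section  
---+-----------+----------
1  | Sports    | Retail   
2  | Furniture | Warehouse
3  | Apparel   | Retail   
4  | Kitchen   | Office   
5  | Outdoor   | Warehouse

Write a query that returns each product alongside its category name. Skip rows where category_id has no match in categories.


INNER JOIN keeps only products rows whose category_id matches an id in categories. Walk through each product:
  - product 1 (Printer): category_id=3 -> matches Apparel
  - product 2 (Router): category_id=NULL, no match -> dropped
  - product 3 (Stapler): category_id=1 -> matches Sports
  - product 4 (Headphones): category_id=5 -> matches Outdoor
  - product 5 (Speaker): category_id=4 -> matches Kitchen
  - product 6 (Webcam): category_id=2 -> matches Furniture
  - product 7 (Camera): category_id=3 -> matches Apparel
So 1 of 7 rows is dropped.

SQL:
SELECT a.name, b.name AS category
FROM products a
INNER JOIN categories b ON a.category_id = b.id

Result:
name       | category 
-----------+----------
Printer    | Apparel  
Stapler    | Sports   
Headphones | Outdoor  
Speaker    | Kitchen  
Webcam     | Furniture
Camera     | Apparel  


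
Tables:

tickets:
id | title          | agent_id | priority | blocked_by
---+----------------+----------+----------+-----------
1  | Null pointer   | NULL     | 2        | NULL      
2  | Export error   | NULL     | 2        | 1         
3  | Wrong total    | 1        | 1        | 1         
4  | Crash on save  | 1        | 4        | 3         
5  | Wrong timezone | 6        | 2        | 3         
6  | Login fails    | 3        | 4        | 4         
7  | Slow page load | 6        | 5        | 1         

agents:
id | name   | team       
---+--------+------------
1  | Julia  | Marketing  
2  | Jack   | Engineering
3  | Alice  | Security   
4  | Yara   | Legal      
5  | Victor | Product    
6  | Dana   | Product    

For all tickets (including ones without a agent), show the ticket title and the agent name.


LEFT JOIN keeps every row from tickets (the left table); where agent_id has no match in agents, the agent columns become NULL. Walk through each ticket:
  - ticket 1 (Null pointer): agent_id=NULL, no match -> kept with NULL
  - ticket 2 (Export error): agent_id=NULL, no match -> kept with NULL
  - ticket 3 (Wrong total): agent_id=1 -> matches Julia
  - ticket 4 (Crash on save): agent_id=1 -> matches Julia
  - ticket 5 (Wrong timezone): agent_id=6 -> matches Dana
  - ticket 6 (Login fails): agent_id=3 -> matches Alice
  - ticket 7 (Slow page load): agent_id=6 -> matches Dana
All 7 rows appear; 2 have NULL agent.

SQL:
SELECT a.title, b.name AS agent
FROM tickets a
LEFT JOIN agents b ON a.agent_id = b.id

Result:
title          | agent
---------------+------
Null pointer   | NULL 
Export error   | NULL 
Wrong total    | Julia
Crash on save  | Julia
Wrong timezone | Dana 
Login fails    | Alice
Slow page load | Dana 


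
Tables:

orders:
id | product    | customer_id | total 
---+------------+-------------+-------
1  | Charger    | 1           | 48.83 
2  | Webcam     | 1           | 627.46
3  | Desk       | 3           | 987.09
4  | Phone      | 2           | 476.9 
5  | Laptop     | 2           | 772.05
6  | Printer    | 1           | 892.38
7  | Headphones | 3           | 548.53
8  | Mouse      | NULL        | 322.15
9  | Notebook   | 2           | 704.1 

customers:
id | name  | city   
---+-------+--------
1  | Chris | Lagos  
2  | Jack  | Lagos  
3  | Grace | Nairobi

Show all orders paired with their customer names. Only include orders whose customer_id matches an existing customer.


INNER JOIN keeps only orders rows whose customer_id matches an id in customers. Walk through each order:
  - order 1 (Charger): customer_id=1 -> matches Chris
  - order 2 (Webcam): customer_id=1 -> matches Chris
  - order 3 (Desk): customer_id=3 -> matches Grace
  - order 4 (Phone): customer_id=2 -> matches Jack
  - order 5 (Laptop): customer_id=2 -> matches Jack
  - order 6 (Printer): customer_id=1 -> matches Chris
  - order 7 (Headphones): customer_id=3 -> matches Grace
  - order 8 (Mouse): customer_id=NULL, no match -> dropped
  - order 9 (Notebook): customer_id=2 -> matches Jack
So 1 of 9 rows is dropped.

SQL:
SELECT a.product, b.name AS customer
FROM orders a
INNER JOIN customers b ON a.customer_id = b.id

Result:
product    | customer
-----------+---------
Charger    | Chris   
Webcam     | Chris   
Desk       | Grace   
Phone      | Jack    
Laptop     | Jack    
Printer    | Chris   
Headphones | Grace   
Notebook   | Jack    


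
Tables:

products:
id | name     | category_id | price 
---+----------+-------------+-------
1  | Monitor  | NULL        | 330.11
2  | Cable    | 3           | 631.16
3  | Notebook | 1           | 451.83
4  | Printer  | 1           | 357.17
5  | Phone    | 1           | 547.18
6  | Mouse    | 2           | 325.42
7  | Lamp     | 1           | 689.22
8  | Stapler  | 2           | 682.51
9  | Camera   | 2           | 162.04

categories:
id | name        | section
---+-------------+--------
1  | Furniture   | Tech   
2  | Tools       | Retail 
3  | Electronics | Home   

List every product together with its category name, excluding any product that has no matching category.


INNER JOIN keeps only products rows whose category_id matches an id in categories. Walk through each product:
  - product 1 (Monitor): category_id=NULL, no match -> dropped
  - product 2 (Cable): category_id=3 -> matches Electronics
  - product 3 (Notebook): category_id=1 -> matches Furniture
  - product 4 (Printer): category_id=1 -> matches Furniture
  - product 5 (Phone): category_id=1 -> matches Furniture
  - product 6 (Mouse): category_id=2 -> matches Tools
  - product 7 (Lamp): category_id=1 -> matches Furniture
  - product 8 (Stapler): category_id=2 -> matches Tools
  - product 9 (Camera): category_id=2 -> matches Tools
So 1 of 9 rows is dropped.

SQL:
SELECT a.name, b.name AS category
FROM products a
INNER JOIN categories b ON a.category_id = b.id

Result:
name     | category   
---------+------------
Cable    | Electronics
Notebook | Furniture  
Printer  | Furniture  
Phone    | Furniture  
Mouse    | Tools      
Lamp     | Furniture  
Stapler  | Tools      
Camera   | Tools      


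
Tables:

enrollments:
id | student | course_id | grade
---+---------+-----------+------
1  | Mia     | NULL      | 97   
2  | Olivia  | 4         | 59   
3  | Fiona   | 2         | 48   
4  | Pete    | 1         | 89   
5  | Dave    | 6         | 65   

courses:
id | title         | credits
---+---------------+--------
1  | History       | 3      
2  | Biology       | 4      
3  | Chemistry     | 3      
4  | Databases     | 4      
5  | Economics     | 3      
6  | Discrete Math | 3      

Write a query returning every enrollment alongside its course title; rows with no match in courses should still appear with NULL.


LEFT JOIN keeps every row from enrollments (the left table); where course_id has no match in courses, the course columns become NULL. Walk through each enrollment:
  - enrollment 1 (Mia): course_id=NULL, no match -> kept with NULL
  - enrollment 2 (Olivia): course_id=4 -> matches Databases
  - enrollment 3 (Fiona): course_id=2 -> matches Biology
  - enrollment 4 (Pete): course_id=1 -> matches History
  - enrollment 5 (Dave): course_id=6 -> matches Discrete Math
All 5 rows appear; 1 has NULL course.

SQL:
SELECT a.student, b.title AS course
FROM enrollments a
LEFT JOIN courses b ON a.course_id = b.id

Result:
student | course       
--------+--------------
Mia     | NULL         
Olivia  | Databases    
Fiona   | Biology      
Pete    | History      
Dave    | Discrete Math


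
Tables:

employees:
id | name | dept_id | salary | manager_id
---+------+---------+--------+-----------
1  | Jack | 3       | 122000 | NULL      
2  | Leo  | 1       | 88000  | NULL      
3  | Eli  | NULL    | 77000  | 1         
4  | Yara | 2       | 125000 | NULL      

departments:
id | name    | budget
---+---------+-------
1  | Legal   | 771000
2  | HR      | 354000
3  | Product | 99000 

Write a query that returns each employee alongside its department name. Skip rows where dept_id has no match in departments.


INNER JOIN keeps only employees rows whose dept_id matches an id in departments. Walk through each employee:
  - employee 1 (Jack): dept_id=3 -> matches Product
  - employee 2 (Leo): dept_id=1 -> matches Legal
  - employee 3 (Eli): dept_id=NULL, no match -> dropped
  - employee 4 (Yara): dept_id=2 -> matches HR
So 1 of 4 rows is dropped.

SQL:
SELECT a.name, b.name AS department
FROM employees a
INNER JOIN departments b ON a.dept_id = b.id

Result:
name | department
-----+-----------
Jack | Product   
Leo  | Legal     
Yara | HR        


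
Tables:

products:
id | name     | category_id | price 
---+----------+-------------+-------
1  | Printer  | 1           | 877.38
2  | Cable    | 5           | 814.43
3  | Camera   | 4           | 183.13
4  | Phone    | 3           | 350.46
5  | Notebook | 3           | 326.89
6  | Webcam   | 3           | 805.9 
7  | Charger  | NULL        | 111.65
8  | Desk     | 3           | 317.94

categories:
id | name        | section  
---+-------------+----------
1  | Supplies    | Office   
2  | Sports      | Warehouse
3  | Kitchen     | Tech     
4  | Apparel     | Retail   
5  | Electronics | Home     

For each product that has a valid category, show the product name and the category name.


INNER JOIN keeps only products rows whose category_id matches an id in categories. Walk through each product:
  - product 1 (Printer): category_id=1 -> matches Supplies
  - product 2 (Cable): category_id=5 -> matches Electronics
  - product 3 (Camera): category_id=4 -> matches Apparel
  - product 4 (Phone): category_id=3 -> matches Kitchen
  - product 5 (Notebook): category_id=3 -> matches Kitchen
  - product 6 (Webcam): category_id=3 -> matches Kitchen
  - product 7 (Charger): category_id=NULL, no match -> dropped
  - product 8 (Desk): category_id=3 -> matches Kitchen
So 1 of 8 rows is dropped.

SQL:
SELECT a.name, b.name AS category
FROM products a
INNER JOIN categories b ON a.category_id = b.id

Result:
name     | category   
---------+------------
Printer  | Supplies   
Cable    | Electronics
Camera   | Apparel    
Phone    | Kitchen    
Notebook | Kitchen    
Webcam   | Kitchen    
Desk     | Kitchen    


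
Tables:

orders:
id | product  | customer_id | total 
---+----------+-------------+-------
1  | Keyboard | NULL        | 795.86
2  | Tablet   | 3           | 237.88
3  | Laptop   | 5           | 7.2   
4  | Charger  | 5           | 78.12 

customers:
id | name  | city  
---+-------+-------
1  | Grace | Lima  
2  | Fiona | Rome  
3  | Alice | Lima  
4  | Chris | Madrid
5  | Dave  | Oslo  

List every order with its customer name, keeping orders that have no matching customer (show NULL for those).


LEFT JOIN keeps every row from orders (the left table); where customer_id has no match in customers, the customer columns become NULL. Walk through each order:
  - order 1 (Keyboard): customer_id=NULL, no match -> kept with NULL
  - order 2 (Tablet): customer_id=3 -> matches Alice
  - order 3 (Laptop): customer_id=5 -> matches Dave
  - order 4 (Charger): customer_id=5 -> matches Dave
All 4 rows appear; 1 has NULL customer.

SQL:
SELECT a.product, b.name AS customer
FROM orders a
LEFT JOIN customers b ON a.customer_id = b.id

Result:
product  | customer
---------+---------
Keyboard | NULL    
Tablet   | Alice   
Laptop   | Dave    
Charger  | Dave    


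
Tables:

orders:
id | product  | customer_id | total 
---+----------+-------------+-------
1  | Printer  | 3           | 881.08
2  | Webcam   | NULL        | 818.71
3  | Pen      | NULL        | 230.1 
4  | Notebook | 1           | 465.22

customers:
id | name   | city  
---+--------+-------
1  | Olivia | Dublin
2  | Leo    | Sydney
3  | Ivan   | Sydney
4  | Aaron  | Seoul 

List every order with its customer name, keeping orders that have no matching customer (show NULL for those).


LEFT JOIN keeps every row from orders (the left table); where customer_id has no match in customers, the customer columns become NULL. Walk through each order:
  - order 1 (Printer): customer_id=3 -> matches Ivan
  - order 2 (Webcam): customer_id=NULL, no match -> kept with NULL
  - order 3 (Pen): customer_id=NULL, no match -> kept with NULL
  - order 4 (Notebook): customer_id=1 -> matches Olivia
All 4 rows appear; 2 have NULL customer.

SQL:
SELECT a.product, b.name AS customer
FROM orders a
LEFT JOIN customers b ON a.customer_id = b.id

Result:
product  | customer
---------+---------
Printer  | Ivan    
Webcam   | NULL    
Pen      | NULL    
Notebook | Olivia  


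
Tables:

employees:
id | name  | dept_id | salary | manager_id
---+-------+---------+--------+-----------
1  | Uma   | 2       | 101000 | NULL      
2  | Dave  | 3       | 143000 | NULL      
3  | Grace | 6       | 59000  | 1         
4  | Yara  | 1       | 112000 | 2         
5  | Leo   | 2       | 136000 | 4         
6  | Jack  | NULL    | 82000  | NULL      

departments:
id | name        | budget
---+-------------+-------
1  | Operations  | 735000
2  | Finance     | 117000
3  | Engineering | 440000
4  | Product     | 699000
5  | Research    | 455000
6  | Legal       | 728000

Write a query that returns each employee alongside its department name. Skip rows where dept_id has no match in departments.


INNER JOIN keeps only employees rows whose dept_id matches an id in departments. Walk through each employee:
  - employee 1 (Uma): dept_id=2 -> matches Finance
  - employee 2 (Dave): dept_id=3 -> matches Engineering
  - employee 3 (Grace): dept_id=6 -> matches Legal
  - employee 4 (Yara): dept_id=1 -> matches Operations
  - employee 5 (Leo): dept_id=2 -> matches Finance
  - employee 6 (Jack): dept_id=NULL, no match -> dropped
So 1 of 6 rows is dropped.

SQL:
SELECT a.name, b.name AS department
FROM employees a
INNER JOIN departments b ON a.dept_id = b.id

Result:
name  | department 
------+------------
Uma   | Finance    
Dave  | Engineering
Grace | Legal      
Yara  | Operations 
Leo   | Finance    


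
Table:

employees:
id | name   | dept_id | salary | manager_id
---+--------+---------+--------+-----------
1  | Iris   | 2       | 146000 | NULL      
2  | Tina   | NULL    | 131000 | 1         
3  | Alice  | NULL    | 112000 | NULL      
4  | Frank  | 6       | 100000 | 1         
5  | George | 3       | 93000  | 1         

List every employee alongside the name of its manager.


This is a self-join: employees is joined to a second copy of itself, matching each row's manager_id to another row's id. Use LEFT JOIN so rows with manager_id=NULL are kept.
  - employee 1 (Iris): manager_id=NULL -> NULL
  - employee 2 (Tina): manager_id=1 -> Iris
  - employee 3 (Alice): manager_id=NULL -> NULL
  - employee 4 (Frank): manager_id=1 -> Iris
  - employee 5 (George): manager_id=1 -> Iris

SQL:
SELECT a.name AS item, b.name AS manager
FROM employees a
LEFT JOIN employees b ON a.manager_id = b.id

Result:
item   | manager
-------+--------
Iris   | NULL   
Tina   | Iris   
Alice  | NULL   
Frank  | Iris   
George | Iris   


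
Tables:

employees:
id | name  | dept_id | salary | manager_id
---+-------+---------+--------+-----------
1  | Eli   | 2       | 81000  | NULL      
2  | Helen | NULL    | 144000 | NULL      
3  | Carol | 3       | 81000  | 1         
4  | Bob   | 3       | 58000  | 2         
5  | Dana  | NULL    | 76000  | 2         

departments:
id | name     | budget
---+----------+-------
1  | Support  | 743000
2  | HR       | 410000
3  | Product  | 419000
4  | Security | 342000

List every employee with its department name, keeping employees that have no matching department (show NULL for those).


LEFT JOIN keeps every row from employees (the left table); where dept_id has no match in departments, the department columns become NULL. Walk through each employee:
  - employee 1 (Eli): dept_id=2 -> matches HR
  - employee 2 (Helen): dept_id=NULL, no match -> kept with NULL
  - employee 3 (Carol): dept_id=3 -> matches Product
  - employee 4 (Bob): dept_id=3 -> matches Product
  - employee 5 (Dana): dept_id=NULL, no match -> kept with NULL
All 5 rows appear; 2 have NULL department.

SQL:
SELECT a.name, b.name AS department
FROM employees a
LEFT JOIN departments b ON a.dept_id = b.id

Result:
name  | department
------+-----------
Eli   | HR        
Helen | NULL      
Carol | Product   
Bob   | Product   
Dana  | NULL      


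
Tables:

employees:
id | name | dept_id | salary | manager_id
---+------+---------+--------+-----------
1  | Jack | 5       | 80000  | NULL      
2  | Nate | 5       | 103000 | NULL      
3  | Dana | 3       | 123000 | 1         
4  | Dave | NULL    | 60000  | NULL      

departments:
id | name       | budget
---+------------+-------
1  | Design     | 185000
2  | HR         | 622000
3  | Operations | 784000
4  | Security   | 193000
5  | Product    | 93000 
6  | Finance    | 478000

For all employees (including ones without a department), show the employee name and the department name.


LEFT JOIN keeps every row from employees (the left table); where dept_id has no match in departments, the department columns become NULL. Walk through each employee:
  - employee 1 (Jack): dept_id=5 -> matches Product
  - employee 2 (Nate): dept_id=5 -> matches Product
  - employee 3 (Dana): dept_id=3 -> matches Operations
  - employee 4 (Dave): dept_id=NULL, no match -> kept with NULL
All 4 rows appear; 1 has NULL department.

SQL:
SELECT a.name, b.name AS department
FROM employees a
LEFT JOIN departments b ON a.dept_id = b.id

Result:
name | department
-----+-----------
Jack | Product   
Nate | Product   
Dana | Operations
Dave | NULL      


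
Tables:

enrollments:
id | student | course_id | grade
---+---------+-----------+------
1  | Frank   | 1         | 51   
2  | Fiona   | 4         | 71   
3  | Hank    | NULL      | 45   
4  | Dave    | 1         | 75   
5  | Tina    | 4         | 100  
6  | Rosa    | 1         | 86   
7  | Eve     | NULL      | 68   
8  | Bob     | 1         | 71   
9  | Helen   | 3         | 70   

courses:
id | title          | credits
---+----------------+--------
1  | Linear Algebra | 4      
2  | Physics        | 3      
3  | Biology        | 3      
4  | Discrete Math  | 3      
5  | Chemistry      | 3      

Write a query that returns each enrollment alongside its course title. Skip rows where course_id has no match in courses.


INNER JOIN keeps only enrollments rows whose course_id matches an id in courses. Walk through each enrollment:
  - enrollment 1 (Frank): course_id=1 -> matches Linear Algebra
  - enrollment 2 (Fiona): course_id=4 -> matches Discrete Math
  - enrollment 3 (Hank): course_id=NULL, no match -> dropped
  - enrollment 4 (Dave): course_id=1 -> matches Linear Algebra
  - enrollment 5 (Tina): course_id=4 -> matches Discrete Math
  - enrollment 6 (Rosa): course_id=1 -> matches Linear Algebra
  - enrollment 7 (Eve): course_id=NULL, no match -> dropped
  - enrollment 8 (Bob): course_id=1 -> matches Linear Algebra
  - enrollment 9 (Helen): course_id=3 -> matches Biology
So 2 of 9 rows are dropped.

SQL:
SELECT a.student, b.title AS course
FROM enrollments a
INNER JOIN courses b ON a.course_id = b.id

Result:
student | course        
--------+---------------
Frank   | Linear Algebra
Fiona   | Discrete Math 
Dave    | Linear Algebra
Tina    | Discrete Math 
Rosa    | Linear Algebra
Bob     | Linear Algebra
Helen   | Biology       


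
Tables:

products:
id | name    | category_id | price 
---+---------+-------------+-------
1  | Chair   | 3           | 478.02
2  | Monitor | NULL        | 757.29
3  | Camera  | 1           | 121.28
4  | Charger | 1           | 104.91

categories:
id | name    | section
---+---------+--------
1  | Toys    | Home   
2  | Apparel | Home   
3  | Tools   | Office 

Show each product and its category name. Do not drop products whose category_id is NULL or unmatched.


LEFT JOIN keeps every row from products (the left table); where category_id has no match in categories, the category columns become NULL. Walk through each product:
  - product 1 (Chair): category_id=3 -> matches Tools
  - product 2 (Monitor): category_id=NULL, no match -> kept with NULL
  - product 3 (Camera): category_id=1 -> matches Toys
  - product 4 (Charger): category_id=1 -> matches Toys
All 4 rows appear; 1 has NULL category.

SQL:
SELECT a.name, b.name AS category
FROM products a
LEFT JOIN categories b ON a.category_id = b.id

Result:
name    | category
--------+---------
Chair   | Tools   
Monitor | NULL    
Camera  | Toys    
Charger | Toys    


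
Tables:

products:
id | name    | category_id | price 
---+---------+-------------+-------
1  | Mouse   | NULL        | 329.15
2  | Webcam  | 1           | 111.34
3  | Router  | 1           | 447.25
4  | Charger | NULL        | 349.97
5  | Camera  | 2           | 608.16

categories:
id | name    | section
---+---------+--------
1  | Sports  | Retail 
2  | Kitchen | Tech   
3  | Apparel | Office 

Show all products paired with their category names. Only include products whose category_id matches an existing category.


INNER JOIN keeps only products rows whose category_id matches an id in categories. Walk through each product:
  - product 1 (Mouse): category_id=NULL, no match -> dropped
  - product 2 (Webcam): category_id=1 -> matches Sports
  - product 3 (Router): category_id=1 -> matches Sports
  - product 4 (Charger): category_id=NULL, no match -> dropped
  - product 5 (Camera): category_id=2 -> matches Kitchen
So 2 of 5 rows are dropped.

SQL:
SELECT a.name, b.name AS category
FROM products a
INNER JOIN categories b ON a.category_id = b.id

Result:
name   | category
-------+---------
Webcam | Sports  
Router | Sports  
Camera | Kitchen 


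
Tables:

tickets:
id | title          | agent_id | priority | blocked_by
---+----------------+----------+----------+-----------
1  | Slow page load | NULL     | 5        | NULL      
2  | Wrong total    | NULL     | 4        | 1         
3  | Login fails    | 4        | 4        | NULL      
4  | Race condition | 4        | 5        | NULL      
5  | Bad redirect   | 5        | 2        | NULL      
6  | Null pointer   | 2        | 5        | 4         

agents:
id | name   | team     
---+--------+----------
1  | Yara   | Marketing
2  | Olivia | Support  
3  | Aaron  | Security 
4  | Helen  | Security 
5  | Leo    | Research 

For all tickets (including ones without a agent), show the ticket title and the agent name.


LEFT JOIN keeps every row from tickets (the left table); where agent_id has no match in agents, the agent columns become NULL. Walk through each ticket:
  - ticket 1 (Slow page load): agent_id=NULL, no match -> kept with NULL
  - ticket 2 (Wrong total): agent_id=NULL, no match -> kept with NULL
  - ticket 3 (Login fails): agent_id=4 -> matches Helen
  - ticket 4 (Race condition): agent_id=4 -> matches Helen
  - ticket 5 (Bad redirect): agent_id=5 -> matches Leo
  - ticket 6 (Null pointer): agent_id=2 -> matches Olivia
All 6 rows appear; 2 have NULL agent.

SQL:
SELECT a.title, b.name AS agent
FROM tickets a
LEFT JOIN agents b ON a.agent_id = b.id

Result:
title          | agent 
---------------+-------
Slow page load | NULL  
Wrong total    | NULL  
Login fails    | Helen 
Race condition | Helen 
Bad redirect   | Leo   
Null pointer   | Olivia


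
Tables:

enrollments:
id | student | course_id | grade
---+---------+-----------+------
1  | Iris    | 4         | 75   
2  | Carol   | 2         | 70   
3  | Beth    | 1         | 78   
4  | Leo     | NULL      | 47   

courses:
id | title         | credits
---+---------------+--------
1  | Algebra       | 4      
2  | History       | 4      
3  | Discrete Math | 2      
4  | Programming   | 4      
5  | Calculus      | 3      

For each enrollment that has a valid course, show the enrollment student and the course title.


INNER JOIN keeps only enrollments rows whose course_id matches an id in courses. Walk through each enrollment:
  - enrollment 1 (Iris): course_id=4 -> matches Programming
  - enrollment 2 (Carol): course_id=2 -> matches History
  - enrollment 3 (Beth): course_id=1 -> matches Algebra
  - enrollment 4 (Leo): course_id=NULL, no match -> dropped
So 1 of 4 rows is dropped.

SQL:
SELECT a.student, b.title AS course
FROM enrollments a
INNER JOIN courses b ON a.course_id = b.id

Result:
student | course     
--------+------------
Iris    | Programming
Carol   | History    
Beth    | Algebra    


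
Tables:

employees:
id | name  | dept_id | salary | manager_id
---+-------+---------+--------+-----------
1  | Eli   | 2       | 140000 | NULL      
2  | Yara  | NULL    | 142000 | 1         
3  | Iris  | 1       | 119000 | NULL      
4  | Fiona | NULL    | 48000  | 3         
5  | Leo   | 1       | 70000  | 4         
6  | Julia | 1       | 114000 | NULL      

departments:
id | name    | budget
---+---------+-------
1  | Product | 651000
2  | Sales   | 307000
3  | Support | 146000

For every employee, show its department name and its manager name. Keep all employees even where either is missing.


Two LEFT JOINs from the same base table employees: one to departments via dept_id, one to employees itself via manager_id. Both are LEFT so every employee is preserved.
Match against departments:
  - employee 1 (Eli): dept_id=2 -> matches Sales
  - employee 2 (Yara): dept_id=NULL, no match -> kept with NULL
  - employee 3 (Iris): dept_id=1 -> matches Product
  - employee 4 (Fiona): dept_id=NULL, no match -> kept with NULL
  - employee 5 (Leo): dept_id=1 -> matches Product
  - employee 6 (Julia): dept_id=1 -> matches Product
Match against employees (self):
  - employee 1 (Eli): manager_id=NULL -> NULL
  - employee 2 (Yara): manager_id=1 -> Eli
  - employee 3 (Iris): manager_id=NULL -> NULL
  - employee 4 (Fiona): manager_id=3 -> Iris
  - employee 5 (Leo): manager_id=4 -> Fiona
  - employee 6 (Julia): manager_id=NULL -> NULL

SQL:
SELECT a.name, b.name AS department, c.name AS manager
FROM employees a
LEFT JOIN departments b ON a.dept_id = b.id
LEFT JOIN employees c ON a.manager_id = c.id

Result:
name  | department | manager
------+------------+--------
Eli   | Sales      | NULL   
Yara  | NULL       | Eli    
Iris  | Product    | NULL   
Fiona | NULL       | Iris   
Leo   | Product    | Fiona  
Julia | Product    | NULL   
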